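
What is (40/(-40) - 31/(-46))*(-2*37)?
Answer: 555/23 ≈ 24.130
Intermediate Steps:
(40/(-40) - 31/(-46))*(-2*37) = (40*(-1/40) - 31*(-1/46))*(-74) = (-1 + 31/46)*(-74) = -15/46*(-74) = 555/23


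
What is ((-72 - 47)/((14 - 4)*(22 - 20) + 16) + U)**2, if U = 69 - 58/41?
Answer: 9001645129/2178576 ≈ 4131.9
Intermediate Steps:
U = 2771/41 (U = 69 - 58/41 = 2771/41 ≈ 67.585)
((-72 - 47)/((14 - 4)*(22 - 20) + 16) + U)**2 = ((-72 - 47)/((14 - 4)*(22 - 20) + 16) + 2771/41)**2 = (-119/(10*2 + 16) + 2771/41)**2 = (-119/(20 + 16) + 2771/41)**2 = (-119/36 + 2771/41)**2 = (94877/1476)**2 = 9001645129/2178576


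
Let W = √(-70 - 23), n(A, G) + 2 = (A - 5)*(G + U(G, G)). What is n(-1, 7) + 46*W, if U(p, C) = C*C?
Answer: -338 + 46*I*√93 ≈ -338.0 + 443.61*I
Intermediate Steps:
U(p, C) = C²
n(A, G) = -2 + (-5 + A)*(G + G²) (n(A, G) = -2 + (A - 5)*(G + G²) = -2 + (-5 + A)*(G + G²))
W = I*√93 (W = √(-93) = I*√93 ≈ 9.6436*I)
n(-1, 7) + 46*W = (-2 - 5*7 - 5*7² - 1*7 - 1*7²) + 46*(I*√93) = (-2 - 35 - 5*49 - 7 - 1*49) + 46*I*√93 = (-2 - 35 - 245 - 7 - 49) + 46*I*√93 = -338 + 46*I*√93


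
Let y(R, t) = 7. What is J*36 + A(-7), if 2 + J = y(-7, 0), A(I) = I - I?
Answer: 180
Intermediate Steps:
A(I) = 0
J = 5 (J = -2 + 7 = 5)
J*36 + A(-7) = 5*36 + 0 = 180 + 0 = 180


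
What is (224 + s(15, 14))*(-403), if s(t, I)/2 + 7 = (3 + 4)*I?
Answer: -163618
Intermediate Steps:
s(t, I) = -14 + 14*I (s(t, I) = -14 + 2*((3 + 4)*I) = -14 + 2*(7*I) = -14 + 14*I)
(224 + s(15, 14))*(-403) = (224 + (-14 + 14*14))*(-403) = (224 + (-14 + 196))*(-403) = (224 + 182)*(-403) = 406*(-403) = -163618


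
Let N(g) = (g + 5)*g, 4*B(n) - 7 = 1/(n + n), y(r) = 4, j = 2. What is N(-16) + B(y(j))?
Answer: 5689/32 ≈ 177.78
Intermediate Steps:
B(n) = 7/4 + 1/(8*n) (B(n) = 7/4 + 1/(4*(n + n)) = 7/4 + 1/(4*((2*n))) = 7/4 + (1/(2*n))/4 = 7/4 + 1/(8*n))
N(g) = g*(5 + g) (N(g) = (5 + g)*g = g*(5 + g))
N(-16) + B(y(j)) = -16*(5 - 16) + (1/8)*(1 + 14*4)/4 = -16*(-11) + (1/8)*(1/4)*(1 + 56) = 176 + (1/8)*(1/4)*57 = 176 + 57/32 = 5689/32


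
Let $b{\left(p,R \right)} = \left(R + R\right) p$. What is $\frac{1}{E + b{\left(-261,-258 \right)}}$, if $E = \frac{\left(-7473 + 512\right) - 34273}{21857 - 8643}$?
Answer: $\frac{6607}{889783715} \approx 7.4254 \cdot 10^{-6}$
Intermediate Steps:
$b{\left(p,R \right)} = 2 R p$
$E = - \frac{20617}{6607}$ ($E = \frac{-6961 - 34273}{13214} = \left(-41234\right) \frac{1}{13214} = - \frac{20617}{6607} \approx -3.1205$)
$\frac{1}{E + b{\left(-261,-258 \right)}} = \frac{1}{- \frac{20617}{6607} + 2 \left(-258\right) \left(-261\right)} = \frac{1}{- \frac{20617}{6607} + 134676} = \frac{1}{\frac{889783715}{6607}} = \frac{6607}{889783715}$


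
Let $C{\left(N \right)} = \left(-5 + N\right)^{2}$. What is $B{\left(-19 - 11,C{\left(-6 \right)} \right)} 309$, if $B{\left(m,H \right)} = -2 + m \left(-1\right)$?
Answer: $8652$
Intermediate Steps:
$B{\left(m,H \right)} = -2 - m$
$B{\left(-19 - 11,C{\left(-6 \right)} \right)} 309 = \left(-2 - \left(-19 - 11\right)\right) 309 = \left(-2 - -30\right) 309 = \left(-2 + 30\right) 309 = 28 \cdot 309 = 8652$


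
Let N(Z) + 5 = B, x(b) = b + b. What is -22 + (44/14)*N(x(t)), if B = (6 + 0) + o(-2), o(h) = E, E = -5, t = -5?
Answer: -242/7 ≈ -34.571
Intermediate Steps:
x(b) = 2*b
o(h) = -5
B = 1 (B = (6 + 0) - 5 = 6 - 5 = 1)
N(Z) = -4 (N(Z) = -5 + 1 = -4)
-22 + (44/14)*N(x(t)) = -22 + (44/14)*(-4) = -22 + (44*(1/14))*(-4) = -22 + (22/7)*(-4) = -22 - 88/7 = -242/7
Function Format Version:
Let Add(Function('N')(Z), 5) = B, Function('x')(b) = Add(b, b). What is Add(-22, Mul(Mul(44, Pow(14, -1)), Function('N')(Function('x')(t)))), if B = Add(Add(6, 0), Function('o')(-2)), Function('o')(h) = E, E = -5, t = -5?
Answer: Rational(-242, 7) ≈ -34.571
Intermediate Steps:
Function('x')(b) = Mul(2, b)
Function('o')(h) = -5
B = 1 (B = Add(Add(6, 0), -5) = Add(6, -5) = 1)
Function('N')(Z) = -4 (Function('N')(Z) = Add(-5, 1) = -4)
Add(-22, Mul(Mul(44, Pow(14, -1)), Function('N')(Function('x')(t)))) = Add(-22, Mul(Mul(44, Pow(14, -1)), -4)) = Add(-22, Mul(Mul(44, Rational(1, 14)), -4)) = Add(-22, Mul(Rational(22, 7), -4)) = Add(-22, Rational(-88, 7)) = Rational(-242, 7)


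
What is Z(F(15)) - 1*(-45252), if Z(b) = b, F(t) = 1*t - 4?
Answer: 45263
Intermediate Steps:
F(t) = -4 + t (F(t) = t - 4 = -4 + t)
Z(F(15)) - 1*(-45252) = (-4 + 15) - 1*(-45252) = 11 + 45252 = 45263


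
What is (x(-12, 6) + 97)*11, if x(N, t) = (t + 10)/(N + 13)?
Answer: 1243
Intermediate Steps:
x(N, t) = (10 + t)/(13 + N)
(x(-12, 6) + 97)*11 = ((10 + 6)/(13 - 12) + 97)*11 = (16/1 + 97)*11 = (1*16 + 97)*11 = (16 + 97)*11 = 113*11 = 1243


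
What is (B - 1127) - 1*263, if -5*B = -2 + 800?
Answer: -7748/5 ≈ -1549.6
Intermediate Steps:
B = -798/5 (B = -(-2 + 800)/5 = -1/5*798 = -798/5 ≈ -159.60)
(B - 1127) - 1*263 = (-798/5 - 1127) - 1*263 = -6433/5 - 263 = -7748/5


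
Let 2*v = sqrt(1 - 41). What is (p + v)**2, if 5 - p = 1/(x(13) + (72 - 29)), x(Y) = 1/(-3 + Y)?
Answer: 2743415/185761 + 4290*I*sqrt(10)/431 ≈ 14.769 + 31.476*I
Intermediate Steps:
p = 2145/431 (p = 5 - 1/(1/(-3 + 13) + (72 - 29)) = 5 - 1/(1/10 + 43) = 5 - 1/431/10 = 5 - 1*10/431 = 5 - 10/431 = 2145/431 ≈ 4.9768)
v = I*sqrt(10) (v = sqrt(1 - 41)/2 = sqrt(-40)/2 = (2*I*sqrt(10))/2 = I*sqrt(10) ≈ 3.1623*I)
(p + v)**2 = (2145/431 + I*sqrt(10))**2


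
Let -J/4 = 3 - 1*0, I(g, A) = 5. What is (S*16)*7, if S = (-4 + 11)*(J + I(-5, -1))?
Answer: -5488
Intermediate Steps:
J = -12 (J = -4*(3 - 1*0) = -4*(3 + 0) = -4*3 = -12)
S = -49 (S = (-4 + 11)*(-12 + 5) = 7*(-7) = -49)
(S*16)*7 = -49*16*7 = -784*7 = -5488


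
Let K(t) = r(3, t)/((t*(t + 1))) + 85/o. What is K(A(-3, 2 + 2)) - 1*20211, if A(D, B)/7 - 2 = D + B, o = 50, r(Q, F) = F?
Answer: -1111509/55 ≈ -20209.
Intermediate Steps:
A(D, B) = 14 + 7*B + 7*D (A(D, B) = 14 + 7*(D + B) = 14 + 7*(B + D) = 14 + (7*B + 7*D) = 14 + 7*B + 7*D)
K(t) = 17/10 + 1/(1 + t) (K(t) = t/((t*(t + 1))) + 85/50 = t/((t*(1 + t))) + 85*(1/50) = t*(1/(t*(1 + t))) + 17/10 = 1/(1 + t) + 17/10 = 17/10 + 1/(1 + t))
K(A(-3, 2 + 2)) - 1*20211 = (27 + 17*(14 + 7*(2 + 2) + 7*(-3)))/(10*(1 + (14 + 7*(2 + 2) + 7*(-3)))) - 1*20211 = (27 + 17*(14 + 7*4 - 21))/(10*(1 + (14 + 7*4 - 21))) - 20211 = (27 + 17*(14 + 28 - 21))/(10*(1 + (14 + 28 - 21))) - 20211 = (27 + 17*21)/(10*(1 + 21)) - 20211 = (⅒)*(27 + 357)/22 - 20211 = (⅒)*(1/22)*384 - 20211 = 96/55 - 20211 = -1111509/55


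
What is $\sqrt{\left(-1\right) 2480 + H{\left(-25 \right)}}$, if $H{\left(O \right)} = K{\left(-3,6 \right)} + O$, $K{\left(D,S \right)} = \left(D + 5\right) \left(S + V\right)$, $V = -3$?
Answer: $7 i \sqrt{51} \approx 49.99 i$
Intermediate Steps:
$K{\left(D,S \right)} = \left(-3 + S\right) \left(5 + D\right)$ ($K{\left(D,S \right)} = \left(D + 5\right) \left(S - 3\right) = \left(5 + D\right) \left(-3 + S\right) = \left(-3 + S\right) \left(5 + D\right)$)
$H{\left(O \right)} = 6 + O$ ($H{\left(O \right)} = \left(-15 - -9 + 5 \cdot 6 - 18\right) + O = \left(-15 + 9 + 30 - 18\right) + O = 6 + O$)
$\sqrt{\left(-1\right) 2480 + H{\left(-25 \right)}} = \sqrt{\left(-1\right) 2480 + \left(6 - 25\right)} = \sqrt{-2480 - 19} = \sqrt{-2499} = 7 i \sqrt{51}$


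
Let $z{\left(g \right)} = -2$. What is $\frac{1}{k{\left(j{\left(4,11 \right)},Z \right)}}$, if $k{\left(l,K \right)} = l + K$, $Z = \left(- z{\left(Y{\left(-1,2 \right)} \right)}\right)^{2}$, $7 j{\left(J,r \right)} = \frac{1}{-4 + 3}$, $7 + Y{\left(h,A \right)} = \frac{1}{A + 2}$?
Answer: $\frac{7}{27} \approx 0.25926$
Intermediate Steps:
$Y{\left(h,A \right)} = -7 + \frac{1}{2 + A}$ ($Y{\left(h,A \right)} = -7 + \frac{1}{A + 2} = -7 + \frac{1}{2 + A}$)
$j{\left(J,r \right)} = - \frac{1}{7}$ ($j{\left(J,r \right)} = \frac{1}{7 \left(-4 + 3\right)} = \frac{1}{7 \left(-1\right)} = \frac{1}{7} \left(-1\right) = - \frac{1}{7}$)
$Z = 4$ ($Z = \left(\left(-1\right) \left(-2\right)\right)^{2} = 2^{2} = 4$)
$k{\left(l,K \right)} = K + l$
$\frac{1}{k{\left(j{\left(4,11 \right)},Z \right)}} = \frac{1}{4 - \frac{1}{7}} = \frac{1}{\frac{27}{7}} = \frac{7}{27}$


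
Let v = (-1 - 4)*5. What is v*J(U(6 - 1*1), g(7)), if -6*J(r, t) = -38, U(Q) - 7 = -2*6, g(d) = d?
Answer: -475/3 ≈ -158.33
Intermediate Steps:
U(Q) = -5 (U(Q) = 7 - 2*6 = 7 - 12 = -5)
J(r, t) = 19/3 (J(r, t) = -⅙*(-38) = 19/3)
v = -25 (v = -5*5 = -25)
v*J(U(6 - 1*1), g(7)) = -25*19/3 = -475/3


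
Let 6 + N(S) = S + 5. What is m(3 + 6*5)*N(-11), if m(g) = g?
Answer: -396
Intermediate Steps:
N(S) = -1 + S (N(S) = -6 + (S + 5) = -6 + (5 + S) = -1 + S)
m(3 + 6*5)*N(-11) = (3 + 6*5)*(-1 - 11) = (3 + 30)*(-12) = 33*(-12) = -396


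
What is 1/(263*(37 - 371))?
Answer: -1/87842 ≈ -1.1384e-5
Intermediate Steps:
1/(263*(37 - 371)) = 1/(263*(-334)) = 1/(-87842) = -1/87842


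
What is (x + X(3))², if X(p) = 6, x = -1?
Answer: 25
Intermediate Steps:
(x + X(3))² = (-1 + 6)² = 5² = 25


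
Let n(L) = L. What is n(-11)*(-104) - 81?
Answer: 1063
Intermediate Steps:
n(-11)*(-104) - 81 = -11*(-104) - 81 = 1144 - 81 = 1063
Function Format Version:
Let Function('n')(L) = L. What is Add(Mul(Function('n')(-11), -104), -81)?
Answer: 1063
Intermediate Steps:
Add(Mul(Function('n')(-11), -104), -81) = Add(Mul(-11, -104), -81) = Add(1144, -81) = 1063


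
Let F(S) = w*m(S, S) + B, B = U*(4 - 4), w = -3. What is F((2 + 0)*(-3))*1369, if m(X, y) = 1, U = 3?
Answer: -4107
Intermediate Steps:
B = 0 (B = 3*(4 - 4) = 3*0 = 0)
F(S) = -3 (F(S) = -3*1 + 0 = -3 + 0 = -3)
F((2 + 0)*(-3))*1369 = -3*1369 = -4107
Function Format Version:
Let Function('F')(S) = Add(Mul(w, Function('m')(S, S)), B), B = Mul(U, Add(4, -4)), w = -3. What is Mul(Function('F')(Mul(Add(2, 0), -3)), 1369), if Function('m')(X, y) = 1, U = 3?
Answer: -4107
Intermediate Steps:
B = 0 (B = Mul(3, Add(4, -4)) = Mul(3, 0) = 0)
Function('F')(S) = -3 (Function('F')(S) = Add(Mul(-3, 1), 0) = Add(-3, 0) = -3)
Mul(Function('F')(Mul(Add(2, 0), -3)), 1369) = Mul(-3, 1369) = -4107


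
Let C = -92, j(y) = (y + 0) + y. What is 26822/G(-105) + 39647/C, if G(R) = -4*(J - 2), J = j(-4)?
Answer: 55109/230 ≈ 239.60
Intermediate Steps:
j(y) = 2*y (j(y) = y + y = 2*y)
J = -8 (J = 2*(-4) = -8)
G(R) = 40 (G(R) = -4*(-8 - 2) = -4*(-10) = 40)
26822/G(-105) + 39647/C = 26822/40 + 39647/(-92) = 26822*(1/40) + 39647*(-1/92) = 13411/20 - 39647/92 = 55109/230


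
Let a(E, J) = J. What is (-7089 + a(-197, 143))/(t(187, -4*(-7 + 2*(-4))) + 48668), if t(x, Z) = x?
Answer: -6946/48855 ≈ -0.14218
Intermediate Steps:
(-7089 + a(-197, 143))/(t(187, -4*(-7 + 2*(-4))) + 48668) = (-7089 + 143)/(187 + 48668) = -6946/48855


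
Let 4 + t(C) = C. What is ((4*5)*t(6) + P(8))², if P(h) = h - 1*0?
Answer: 2304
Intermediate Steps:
t(C) = -4 + C
P(h) = h (P(h) = h + 0 = h)
((4*5)*t(6) + P(8))² = ((4*5)*(-4 + 6) + 8)² = (20*2 + 8)² = (40 + 8)² = 48² = 2304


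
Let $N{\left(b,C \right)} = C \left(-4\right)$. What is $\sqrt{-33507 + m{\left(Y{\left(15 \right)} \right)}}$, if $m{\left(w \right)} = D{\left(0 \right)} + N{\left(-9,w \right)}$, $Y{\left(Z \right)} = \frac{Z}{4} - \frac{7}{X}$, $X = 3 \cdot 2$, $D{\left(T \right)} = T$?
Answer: $\frac{2 i \sqrt{75414}}{3} \approx 183.08 i$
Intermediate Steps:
$X = 6$
$N{\left(b,C \right)} = - 4 C$
$Y{\left(Z \right)} = - \frac{7}{6} + \frac{Z}{4}$ ($Y{\left(Z \right)} = \frac{Z}{4} - \frac{7}{6} = - \frac{7}{6} + \frac{Z}{4}$)
$m{\left(w \right)} = - 4 w$ ($m{\left(w \right)} = 0 - 4 w = - 4 w$)
$\sqrt{-33507 + m{\left(Y{\left(15 \right)} \right)}} = \sqrt{-33507 - 4 \left(- \frac{7}{6} + \frac{1}{4} \cdot 15\right)} = \sqrt{-33507 - 4 \left(- \frac{7}{6} + \frac{15}{4}\right)} = \sqrt{-33507 - \frac{31}{3}} = \sqrt{- \frac{100552}{3}} = \frac{2 i \sqrt{75414}}{3}$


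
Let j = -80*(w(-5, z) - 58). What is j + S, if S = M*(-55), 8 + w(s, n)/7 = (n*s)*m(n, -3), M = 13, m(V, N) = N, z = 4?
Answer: -25195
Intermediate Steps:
w(s, n) = -56 - 21*n*s (w(s, n) = -56 + 7*((n*s)*(-3)) = -56 + 7*(-3*n*s) = -56 - 21*n*s)
j = -24480 (j = -80*((-56 - 21*4*(-5)) - 58) = -80*((-56 + 420) - 58) = -80*(364 - 58) = -80*306 = -24480)
S = -715 (S = 13*(-55) = -715)
j + S = -24480 - 715 = -25195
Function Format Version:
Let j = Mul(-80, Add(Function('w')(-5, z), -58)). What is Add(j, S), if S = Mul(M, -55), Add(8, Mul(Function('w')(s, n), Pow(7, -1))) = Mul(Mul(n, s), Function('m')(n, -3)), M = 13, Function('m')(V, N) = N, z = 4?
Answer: -25195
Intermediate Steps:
Function('w')(s, n) = Add(-56, Mul(-21, n, s)) (Function('w')(s, n) = Add(-56, Mul(7, Mul(Mul(n, s), -3))) = Add(-56, Mul(7, Mul(-3, n, s))) = Add(-56, Mul(-21, n, s)))
j = -24480 (j = Mul(-80, Add(Add(-56, Mul(-21, 4, -5)), -58)) = Mul(-80, Add(Add(-56, 420), -58)) = Mul(-80, Add(364, -58)) = Mul(-80, 306) = -24480)
S = -715 (S = Mul(13, -55) = -715)
Add(j, S) = Add(-24480, -715) = -25195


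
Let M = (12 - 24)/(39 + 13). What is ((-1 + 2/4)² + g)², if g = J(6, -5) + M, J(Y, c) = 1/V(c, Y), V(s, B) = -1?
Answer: 2601/2704 ≈ 0.96191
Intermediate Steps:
J(Y, c) = -1 (J(Y, c) = 1/(-1) = -1)
M = -3/13 (M = -12/52 = -12*1/52 = -3/13 ≈ -0.23077)
g = -16/13 (g = -1 - 3/13 = -16/13 ≈ -1.2308)
((-1 + 2/4)² + g)² = ((-1 + 2/4)² - 16/13)² = ((-1 + 2*(¼))² - 16/13)² = ((-1 + ½)² - 16/13)² = ((-½)² - 16/13)² = (¼ - 16/13)² = (-51/52)² = 2601/2704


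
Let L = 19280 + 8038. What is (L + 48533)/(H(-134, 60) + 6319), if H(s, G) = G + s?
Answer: 75851/6245 ≈ 12.146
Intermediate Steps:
L = 27318
(L + 48533)/(H(-134, 60) + 6319) = (27318 + 48533)/((60 - 134) + 6319) = 75851/(-74 + 6319) = 75851/6245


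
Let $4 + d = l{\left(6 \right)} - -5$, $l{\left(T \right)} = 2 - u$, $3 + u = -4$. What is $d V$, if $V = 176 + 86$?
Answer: $2620$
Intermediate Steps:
$u = -7$ ($u = -3 - 4 = -7$)
$V = 262$
$l{\left(T \right)} = 9$ ($l{\left(T \right)} = 2 - -7 = 2 + 7 = 9$)
$d = 10$ ($d = -4 + \left(9 - -5\right) = -4 + \left(9 + 5\right) = -4 + 14 = 10$)
$d V = 10 \cdot 262 = 2620$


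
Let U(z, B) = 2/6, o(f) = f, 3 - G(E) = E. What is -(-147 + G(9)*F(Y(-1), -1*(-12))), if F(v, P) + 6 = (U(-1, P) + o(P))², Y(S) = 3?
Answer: 3071/3 ≈ 1023.7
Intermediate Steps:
G(E) = 3 - E
U(z, B) = ⅓ (U(z, B) = 2*(⅙) = ⅓)
F(v, P) = -6 + (⅓ + P)²
-(-147 + G(9)*F(Y(-1), -1*(-12))) = -(-147 + (3 - 1*9)*(-6 + (1 + 3*(-1*(-12)))²/9)) = -(-147 + (3 - 9)*(-6 + (1 + 3*12)²/9)) = -(-147 - 6*(-6 + (1 + 36)²/9)) = -(-147 - 6*(-6 + (⅑)*37²)) = -(-147 - 6*(-6 + (⅑)*1369)) = -(-147 - 6*(-6 + 1369/9)) = -(-147 - 6*1315/9) = -(-147 - 2630/3) = -1*(-3071/3) = 3071/3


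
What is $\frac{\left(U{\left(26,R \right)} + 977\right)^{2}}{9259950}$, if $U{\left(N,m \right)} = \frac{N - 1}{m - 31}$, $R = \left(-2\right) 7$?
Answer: $\frac{38614472}{375027975} \approx 0.10296$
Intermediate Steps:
$R = -14$
$U{\left(N,m \right)} = \frac{-1 + N}{-31 + m}$
$\frac{\left(U{\left(26,R \right)} + 977\right)^{2}}{9259950} = \frac{\left(\frac{-1 + 26}{-31 - 14} + 977\right)^{2}}{9259950} = \left(\frac{1}{-45} \cdot 25 + 977\right)^{2} \cdot \frac{1}{9259950} = \left(\left(- \frac{1}{45}\right) 25 + 977\right)^{2} \cdot \frac{1}{9259950} = \left(- \frac{5}{9} + 977\right)^{2} \cdot \frac{1}{9259950} = \left(\frac{8788}{9}\right)^{2} \cdot \frac{1}{9259950} = \frac{77228944}{81} \cdot \frac{1}{9259950} = \frac{38614472}{375027975}$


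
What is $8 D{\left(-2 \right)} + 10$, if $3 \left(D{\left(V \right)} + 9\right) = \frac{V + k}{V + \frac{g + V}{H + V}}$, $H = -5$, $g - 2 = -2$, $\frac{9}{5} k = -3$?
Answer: $- \frac{1520}{27} \approx -56.296$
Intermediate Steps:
$k = - \frac{5}{3}$ ($k = \frac{5}{9} \left(-3\right) = - \frac{5}{3} \approx -1.6667$)
$g = 0$ ($g = 2 - 2 = 0$)
$D{\left(V \right)} = -9 + \frac{- \frac{5}{3} + V}{3 \left(V + \frac{V}{-5 + V}\right)}$ ($D{\left(V \right)} = -9 + \frac{\left(V - \frac{5}{3}\right) \frac{1}{V + \frac{0 + V}{-5 + V}}}{3} = -9 + \frac{\left(- \frac{5}{3} + V\right) \frac{1}{V + \frac{V}{-5 + V}}}{3} = -9 + \frac{\frac{1}{V + \frac{V}{-5 + V}} \left(- \frac{5}{3} + V\right)}{3} = -9 + \frac{- \frac{5}{3} + V}{3 \left(V + \frac{V}{-5 + V}\right)}$)
$8 D{\left(-2 \right)} + 10 = 8 \frac{25 - 78 \left(-2\right)^{2} + 304 \left(-2\right)}{9 \left(-2\right) \left(-4 - 2\right)} + 10 = 8 \cdot \frac{1}{9} \left(- \frac{1}{2}\right) \frac{1}{-6} \left(25 - 312 - 608\right) + 10 = 8 \cdot \frac{1}{9} \left(- \frac{1}{2}\right) \left(- \frac{1}{6}\right) \left(25 - 312 - 608\right) + 10 = 8 \cdot \frac{1}{9} \left(- \frac{1}{2}\right) \left(- \frac{1}{6}\right) \left(-895\right) + 10 = 8 \left(- \frac{895}{108}\right) + 10 = - \frac{1790}{27} + 10 = - \frac{1520}{27}$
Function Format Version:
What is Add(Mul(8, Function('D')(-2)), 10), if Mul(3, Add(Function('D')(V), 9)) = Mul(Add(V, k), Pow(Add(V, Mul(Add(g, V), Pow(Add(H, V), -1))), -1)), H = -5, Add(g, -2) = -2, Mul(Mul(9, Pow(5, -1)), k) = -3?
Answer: Rational(-1520, 27) ≈ -56.296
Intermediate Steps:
k = Rational(-5, 3) (k = Mul(Rational(5, 9), -3) = Rational(-5, 3) ≈ -1.6667)
g = 0 (g = Add(2, -2) = 0)
Function('D')(V) = Add(-9, Mul(Rational(1, 3), Pow(Add(V, Mul(V, Pow(Add(-5, V), -1))), -1), Add(Rational(-5, 3), V))) (Function('D')(V) = Add(-9, Mul(Rational(1, 3), Mul(Add(V, Rational(-5, 3)), Pow(Add(V, Mul(Add(0, V), Pow(Add(-5, V), -1))), -1)))) = Add(-9, Mul(Rational(1, 3), Mul(Add(Rational(-5, 3), V), Pow(Add(V, Mul(V, Pow(Add(-5, V), -1))), -1)))) = Add(-9, Mul(Rational(1, 3), Mul(Pow(Add(V, Mul(V, Pow(Add(-5, V), -1))), -1), Add(Rational(-5, 3), V)))) = Add(-9, Mul(Rational(1, 3), Pow(Add(V, Mul(V, Pow(Add(-5, V), -1))), -1), Add(Rational(-5, 3), V))))
Add(Mul(8, Function('D')(-2)), 10) = Add(Mul(8, Mul(Rational(1, 9), Pow(-2, -1), Pow(Add(-4, -2), -1), Add(25, Mul(-78, Pow(-2, 2)), Mul(304, -2)))), 10) = Add(Mul(8, Mul(Rational(1, 9), Rational(-1, 2), Pow(-6, -1), Add(25, Mul(-78, 4), -608))), 10) = Add(Mul(8, Mul(Rational(1, 9), Rational(-1, 2), Rational(-1, 6), Add(25, -312, -608))), 10) = Add(Mul(8, Mul(Rational(1, 9), Rational(-1, 2), Rational(-1, 6), -895)), 10) = Add(Mul(8, Rational(-895, 108)), 10) = Add(Rational(-1790, 27), 10) = Rational(-1520, 27)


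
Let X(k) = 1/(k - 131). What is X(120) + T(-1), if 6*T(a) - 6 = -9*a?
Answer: 53/22 ≈ 2.4091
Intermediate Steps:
T(a) = 1 - 3*a/2 (T(a) = 1 + (-9*a)/6 = 1 - 3*a/2)
X(k) = 1/(-131 + k)
X(120) + T(-1) = 1/(-131 + 120) + (1 - 3/2*(-1)) = 1/(-11) + (1 + 3/2) = -1/11 + 5/2 = 53/22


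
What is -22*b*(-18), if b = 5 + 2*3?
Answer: 4356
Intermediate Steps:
b = 11 (b = 5 + 6 = 11)
-22*b*(-18) = -22*11*(-18) = -242*(-18) = -1*(-4356) = 4356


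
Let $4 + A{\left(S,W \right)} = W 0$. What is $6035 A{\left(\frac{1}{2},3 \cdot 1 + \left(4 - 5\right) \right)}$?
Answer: $-24140$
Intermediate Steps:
$A{\left(S,W \right)} = -4$ ($A{\left(S,W \right)} = -4 + W 0 = -4 + 0 = -4$)
$6035 A{\left(\frac{1}{2},3 \cdot 1 + \left(4 - 5\right) \right)} = 6035 \left(-4\right) = -24140$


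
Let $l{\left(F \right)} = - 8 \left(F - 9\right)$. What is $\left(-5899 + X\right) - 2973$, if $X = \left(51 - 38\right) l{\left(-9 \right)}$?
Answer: $-7000$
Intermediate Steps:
$l{\left(F \right)} = 72 - 8 F$ ($l{\left(F \right)} = - 8 \left(-9 + F\right) = 72 - 8 F$)
$X = 1872$ ($X = \left(51 - 38\right) \left(72 - -72\right) = 13 \left(72 + 72\right) = 13 \cdot 144 = 1872$)
$\left(-5899 + X\right) - 2973 = \left(-5899 + 1872\right) - 2973 = -4027 - 2973 = -7000$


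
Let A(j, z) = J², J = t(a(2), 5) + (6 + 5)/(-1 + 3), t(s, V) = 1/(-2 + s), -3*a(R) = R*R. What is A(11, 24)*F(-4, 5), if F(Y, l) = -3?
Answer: -2028/25 ≈ -81.120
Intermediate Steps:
a(R) = -R²/3 (a(R) = -R*R/3 = -R²/3)
J = 26/5 (J = 1/(-2 - ⅓*2²) + (6 + 5)/(-1 + 3) = 1/(-2 - ⅓*4) + 11/2 = 1/(-2 - 4/3) + 11*(½) = 1/(-10/3) + 11/2 = -3/10 + 11/2 = 26/5 ≈ 5.2000)
A(j, z) = 676/25 (A(j, z) = (26/5)² = 676/25)
A(11, 24)*F(-4, 5) = (676/25)*(-3) = -2028/25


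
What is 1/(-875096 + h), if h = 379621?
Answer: -1/495475 ≈ -2.0183e-6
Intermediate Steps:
1/(-875096 + h) = 1/(-875096 + 379621) = 1/(-495475) = -1/495475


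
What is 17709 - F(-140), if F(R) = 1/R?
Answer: 2479261/140 ≈ 17709.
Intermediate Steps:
17709 - F(-140) = 17709 - 1/(-140) = 17709 - 1*(-1/140) = 17709 + 1/140 = 2479261/140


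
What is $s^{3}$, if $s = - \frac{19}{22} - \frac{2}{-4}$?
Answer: $- \frac{64}{1331} \approx -0.048084$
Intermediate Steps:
$s = - \frac{4}{11}$ ($s = \left(-19\right) \frac{1}{22} - - \frac{1}{2} = - \frac{19}{22} + \frac{1}{2} = - \frac{4}{11} \approx -0.36364$)
$s^{3} = \left(- \frac{4}{11}\right)^{3} = - \frac{64}{1331}$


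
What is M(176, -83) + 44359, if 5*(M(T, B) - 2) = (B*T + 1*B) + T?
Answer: 41458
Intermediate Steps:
M(T, B) = 2 + B/5 + T/5 + B*T/5 (M(T, B) = 2 + ((B*T + 1*B) + T)/5 = 2 + ((B*T + B) + T)/5 = 2 + ((B + B*T) + T)/5 = 2 + (B + T + B*T)/5 = 2 + (B/5 + T/5 + B*T/5) = 2 + B/5 + T/5 + B*T/5)
M(176, -83) + 44359 = (2 + (⅕)*(-83) + (⅕)*176 + (⅕)*(-83)*176) + 44359 = (2 - 83/5 + 176/5 - 14608/5) + 44359 = -2901 + 44359 = 41458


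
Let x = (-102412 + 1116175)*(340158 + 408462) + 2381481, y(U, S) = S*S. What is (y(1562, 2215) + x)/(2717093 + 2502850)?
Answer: 758930544766/5219943 ≈ 1.4539e+5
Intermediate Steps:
y(U, S) = S²
x = 758925638541 (x = 1013763*748620 + 2381481 = 758923257060 + 2381481 = 758925638541)
(y(1562, 2215) + x)/(2717093 + 2502850) = (2215² + 758925638541)/(2717093 + 2502850) = (4906225 + 758925638541)/5219943 = 758930544766*(1/5219943) = 758930544766/5219943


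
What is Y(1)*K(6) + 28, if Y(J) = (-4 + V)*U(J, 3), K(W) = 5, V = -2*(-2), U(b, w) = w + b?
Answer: 28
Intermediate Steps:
U(b, w) = b + w
V = 4
Y(J) = 0 (Y(J) = (-4 + 4)*(J + 3) = 0*(3 + J) = 0)
Y(1)*K(6) + 28 = 0*5 + 28 = 0 + 28 = 28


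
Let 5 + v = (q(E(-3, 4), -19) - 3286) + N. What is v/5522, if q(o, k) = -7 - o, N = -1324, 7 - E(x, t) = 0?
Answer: -4629/5522 ≈ -0.83828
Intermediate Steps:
E(x, t) = 7 (E(x, t) = 7 - 1*0 = 7 + 0 = 7)
v = -4629 (v = -5 + (((-7 - 1*7) - 3286) - 1324) = -5 + (((-7 - 7) - 3286) - 1324) = -5 + ((-14 - 3286) - 1324) = -5 + (-3300 - 1324) = -5 - 4624 = -4629)
v/5522 = -4629/5522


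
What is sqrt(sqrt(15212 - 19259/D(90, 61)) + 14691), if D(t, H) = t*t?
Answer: sqrt(13221900 + 10*sqrt(123197941))/30 ≈ 121.71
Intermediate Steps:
D(t, H) = t**2
sqrt(sqrt(15212 - 19259/D(90, 61)) + 14691) = sqrt(sqrt(15212 - 19259/(90**2)) + 14691) = sqrt(sqrt(15212 - 19259/8100) + 14691) = sqrt(sqrt(123197941/8100) + 14691) = sqrt(sqrt(123197941)/90 + 14691) = sqrt(14691 + sqrt(123197941)/90)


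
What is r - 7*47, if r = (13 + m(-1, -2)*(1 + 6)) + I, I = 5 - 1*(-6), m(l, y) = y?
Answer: -319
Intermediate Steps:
I = 11 (I = 5 + 6 = 11)
r = 10 (r = (13 - 2*(1 + 6)) + 11 = (13 - 2*7) + 11 = (13 - 14) + 11 = -1 + 11 = 10)
r - 7*47 = 10 - 7*47 = 10 - 329 = -319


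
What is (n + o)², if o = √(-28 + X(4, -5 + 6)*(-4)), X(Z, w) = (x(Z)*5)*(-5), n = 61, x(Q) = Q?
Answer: 4093 + 244*√93 ≈ 6446.0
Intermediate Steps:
X(Z, w) = -25*Z (X(Z, w) = (Z*5)*(-5) = (5*Z)*(-5) = -25*Z)
o = 2*√93 (o = √(-28 - 25*4*(-4)) = √(-28 - 100*(-4)) = √(-28 + 400) = √372 = 2*√93 ≈ 19.287)
(n + o)² = (61 + 2*√93)²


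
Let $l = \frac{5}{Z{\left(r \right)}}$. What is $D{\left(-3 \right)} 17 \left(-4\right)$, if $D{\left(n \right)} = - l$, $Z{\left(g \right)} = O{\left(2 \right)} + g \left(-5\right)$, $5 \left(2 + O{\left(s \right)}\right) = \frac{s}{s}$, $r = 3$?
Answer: $- \frac{425}{21} \approx -20.238$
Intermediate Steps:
$O{\left(s \right)} = - \frac{9}{5}$ ($O{\left(s \right)} = -2 + \frac{s \frac{1}{s}}{5} = -2 + \frac{1}{5} \cdot 1 = -2 + \frac{1}{5} = - \frac{9}{5}$)
$Z{\left(g \right)} = - \frac{9}{5} - 5 g$ ($Z{\left(g \right)} = - \frac{9}{5} + g \left(-5\right) = - \frac{9}{5} - 5 g$)
$l = - \frac{25}{84}$ ($l = \frac{5}{- \frac{9}{5} - 15} = \frac{5}{- \frac{84}{5}} = 5 \left(- \frac{5}{84}\right) = - \frac{25}{84} \approx -0.29762$)
$D{\left(n \right)} = \frac{25}{84}$ ($D{\left(n \right)} = \left(-1\right) \left(- \frac{25}{84}\right) = \frac{25}{84}$)
$D{\left(-3 \right)} 17 \left(-4\right) = \frac{25}{84} \cdot 17 \left(-4\right) = \frac{425}{84} \left(-4\right) = - \frac{425}{21}$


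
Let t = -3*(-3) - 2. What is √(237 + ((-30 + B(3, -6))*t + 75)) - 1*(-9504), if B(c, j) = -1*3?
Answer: 9513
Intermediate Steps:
B(c, j) = -3
t = 7 (t = 9 - 2 = 7)
√(237 + ((-30 + B(3, -6))*t + 75)) - 1*(-9504) = √(237 + ((-30 - 3)*7 + 75)) - 1*(-9504) = √(237 + (-33*7 + 75)) + 9504 = √(237 + (-231 + 75)) + 9504 = √(237 - 156) + 9504 = √81 + 9504 = 9 + 9504 = 9513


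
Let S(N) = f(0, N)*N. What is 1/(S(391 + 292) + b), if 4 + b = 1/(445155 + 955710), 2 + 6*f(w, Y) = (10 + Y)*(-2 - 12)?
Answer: -466955/515818416413 ≈ -9.0527e-7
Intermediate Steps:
f(w, Y) = -71/3 - 7*Y/3 (f(w, Y) = -1/3 + ((10 + Y)*(-2 - 12))/6 = -1/3 + ((10 + Y)*(-14))/6 = -1/3 + (-140 - 14*Y)/6 = -1/3 + (-70/3 - 7*Y/3) = -71/3 - 7*Y/3)
S(N) = N*(-71/3 - 7*N/3) (S(N) = (-71/3 - 7*N/3)*N = N*(-71/3 - 7*N/3))
b = -5603459/1400865 (b = -4 + 1/(445155 + 955710) = -4 + 1/1400865 = -5603459/1400865 ≈ -4.0000)
1/(S(391 + 292) + b) = 1/(-(391 + 292)*(71 + 7*(391 + 292))/3 - 5603459/1400865) = 1/(-1/3*683*(71 + 7*683) - 5603459/1400865) = 1/(-1/3*683*(71 + 4781) - 5603459/1400865) = 1/(-1/3*683*4852 - 5603459/1400865) = 1/(-3313916/3 - 5603459/1400865) = 1/(-515818416413/466955) = -466955/515818416413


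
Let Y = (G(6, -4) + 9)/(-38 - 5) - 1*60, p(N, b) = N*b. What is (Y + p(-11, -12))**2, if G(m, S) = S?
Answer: 9554281/1849 ≈ 5167.3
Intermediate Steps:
Y = -2585/43 (Y = (-4 + 9)/(-38 - 5) - 1*60 = 5/(-43) - 60 = 5*(-1/43) - 60 = -5/43 - 60 = -2585/43 ≈ -60.116)
(Y + p(-11, -12))**2 = (-2585/43 - 11*(-12))**2 = (-2585/43 + 132)**2 = (3091/43)**2 = 9554281/1849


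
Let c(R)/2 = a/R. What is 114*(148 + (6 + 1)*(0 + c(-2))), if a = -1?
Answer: 17670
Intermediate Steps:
c(R) = -2/R (c(R) = 2*(-1/R) = -2/R)
114*(148 + (6 + 1)*(0 + c(-2))) = 114*(148 + (6 + 1)*(0 - 2/(-2))) = 114*(148 + 7*(0 - 2*(-1/2))) = 114*(148 + 7*(0 + 1)) = 114*(148 + 7*1) = 114*(148 + 7) = 114*155 = 17670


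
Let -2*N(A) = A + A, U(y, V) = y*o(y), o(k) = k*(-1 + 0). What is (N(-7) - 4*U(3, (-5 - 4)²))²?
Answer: 1849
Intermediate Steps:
o(k) = -k (o(k) = k*(-1) = -k)
U(y, V) = -y² (U(y, V) = y*(-y) = -y²)
N(A) = -A (N(A) = -(A + A)/2 = -A)
(N(-7) - 4*U(3, (-5 - 4)²))² = (-1*(-7) - (-4)*3²)² = (7 - (-4)*9)² = (7 - 4*(-9))² = (7 + 36)² = 43² = 1849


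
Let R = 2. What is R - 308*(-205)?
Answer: 63142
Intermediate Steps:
R - 308*(-205) = 2 - 308*(-205) = 2 + 63140 = 63142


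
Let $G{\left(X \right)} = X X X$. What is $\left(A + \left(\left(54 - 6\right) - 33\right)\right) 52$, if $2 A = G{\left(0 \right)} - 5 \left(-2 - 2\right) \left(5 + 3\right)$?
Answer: $4940$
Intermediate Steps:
$G{\left(X \right)} = X^{3}$ ($G{\left(X \right)} = X X^{2} = X^{3}$)
$A = 80$ ($A = \frac{0^{3} - 5 \left(-2 - 2\right) \left(5 + 3\right)}{2} = \frac{0 - 5 \left(\left(-4\right) 8\right)}{2} = \frac{0 - -160}{2} = \frac{0 + 160}{2} = \frac{1}{2} \cdot 160 = 80$)
$\left(A + \left(\left(54 - 6\right) - 33\right)\right) 52 = \left(80 + \left(\left(54 - 6\right) - 33\right)\right) 52 = \left(80 + \left(48 - 33\right)\right) 52 = \left(80 + 15\right) 52 = 95 \cdot 52 = 4940$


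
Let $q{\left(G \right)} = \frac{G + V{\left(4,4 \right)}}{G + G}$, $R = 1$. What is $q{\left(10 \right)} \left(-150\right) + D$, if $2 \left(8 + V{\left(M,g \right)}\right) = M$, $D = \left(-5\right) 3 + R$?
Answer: $-44$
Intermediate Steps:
$D = -14$ ($D = \left(-5\right) 3 + 1 = -15 + 1 = -14$)
$V{\left(M,g \right)} = -8 + \frac{M}{2}$
$q{\left(G \right)} = \frac{-6 + G}{2 G}$ ($q{\left(G \right)} = \frac{G + \left(-8 + \frac{1}{2} \cdot 4\right)}{G + G} = \frac{G + \left(-8 + 2\right)}{2 G} = \left(G - 6\right) \frac{1}{2 G} = \left(-6 + G\right) \frac{1}{2 G} = \frac{-6 + G}{2 G}$)
$q{\left(10 \right)} \left(-150\right) + D = \frac{-6 + 10}{2 \cdot 10} \left(-150\right) - 14 = \frac{1}{2} \cdot \frac{1}{10} \cdot 4 \left(-150\right) - 14 = \frac{1}{5} \left(-150\right) - 14 = -30 - 14 = -44$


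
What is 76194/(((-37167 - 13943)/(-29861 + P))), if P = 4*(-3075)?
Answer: 84537243/1345 ≈ 62853.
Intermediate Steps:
P = -12300
76194/(((-37167 - 13943)/(-29861 + P))) = 76194/(((-37167 - 13943)/(-29861 - 12300))) = 76194/((-51110/(-42161))) = 76194/((-51110*(-1/42161))) = 76194/(2690/2219) = 76194*(2219/2690) = 84537243/1345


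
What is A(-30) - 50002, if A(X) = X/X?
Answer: -50001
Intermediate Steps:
A(X) = 1
A(-30) - 50002 = 1 - 50002 = -50001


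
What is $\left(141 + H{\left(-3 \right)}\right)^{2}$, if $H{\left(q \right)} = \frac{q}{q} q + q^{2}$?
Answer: $21609$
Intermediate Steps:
$H{\left(q \right)} = q + q^{2}$ ($H{\left(q \right)} = 1 q + q^{2} = q + q^{2}$)
$\left(141 + H{\left(-3 \right)}\right)^{2} = \left(141 - 3 \left(1 - 3\right)\right)^{2} = \left(141 - -6\right)^{2} = \left(141 + 6\right)^{2} = 147^{2} = 21609$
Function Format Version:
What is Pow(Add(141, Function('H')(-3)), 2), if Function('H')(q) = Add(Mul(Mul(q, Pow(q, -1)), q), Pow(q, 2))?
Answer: 21609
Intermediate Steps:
Function('H')(q) = Add(q, Pow(q, 2)) (Function('H')(q) = Add(Mul(1, q), Pow(q, 2)) = Add(q, Pow(q, 2)))
Pow(Add(141, Function('H')(-3)), 2) = Pow(Add(141, Mul(-3, Add(1, -3))), 2) = Pow(Add(141, Mul(-3, -2)), 2) = Pow(Add(141, 6), 2) = Pow(147, 2) = 21609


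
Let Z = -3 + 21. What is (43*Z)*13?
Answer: 10062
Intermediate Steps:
Z = 18
(43*Z)*13 = (43*18)*13 = 774*13 = 10062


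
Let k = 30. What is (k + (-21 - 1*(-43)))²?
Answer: 2704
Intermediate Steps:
(k + (-21 - 1*(-43)))² = (30 + (-21 - 1*(-43)))² = (30 + (-21 + 43))² = (30 + 22)² = 52² = 2704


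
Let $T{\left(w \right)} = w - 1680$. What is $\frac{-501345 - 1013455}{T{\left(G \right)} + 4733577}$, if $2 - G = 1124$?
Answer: $- \frac{8656}{27033} \approx -0.3202$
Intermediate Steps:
$G = -1122$ ($G = 2 - 1124 = -1122$)
$T{\left(w \right)} = -1680 + w$
$\frac{-501345 - 1013455}{T{\left(G \right)} + 4733577} = \frac{-501345 - 1013455}{\left(-1680 - 1122\right) + 4733577} = - \frac{1514800}{-2802 + 4733577} = - \frac{1514800}{4730775} = \left(-1514800\right) \frac{1}{4730775} = - \frac{8656}{27033}$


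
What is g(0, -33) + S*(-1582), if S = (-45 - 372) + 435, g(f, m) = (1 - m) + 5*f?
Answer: -28442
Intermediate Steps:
g(f, m) = 1 - m + 5*f
S = 18 (S = -417 + 435 = 18)
g(0, -33) + S*(-1582) = (1 - 1*(-33) + 5*0) + 18*(-1582) = (1 + 33 + 0) - 28476 = 34 - 28476 = -28442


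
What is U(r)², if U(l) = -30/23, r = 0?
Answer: 900/529 ≈ 1.7013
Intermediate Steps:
U(l) = -30/23 (U(l) = -30*1/23 = -30/23)
U(r)² = (-30/23)² = 900/529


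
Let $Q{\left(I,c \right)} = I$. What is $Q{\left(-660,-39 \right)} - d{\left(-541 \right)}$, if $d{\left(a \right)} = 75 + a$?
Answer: $-194$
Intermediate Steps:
$Q{\left(-660,-39 \right)} - d{\left(-541 \right)} = -660 - \left(75 - 541\right) = -660 - -466 = -660 + 466 = -194$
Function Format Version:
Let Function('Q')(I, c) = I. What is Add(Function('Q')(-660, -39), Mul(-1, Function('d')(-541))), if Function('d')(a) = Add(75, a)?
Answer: -194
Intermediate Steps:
Add(Function('Q')(-660, -39), Mul(-1, Function('d')(-541))) = Add(-660, Mul(-1, Add(75, -541))) = Add(-660, Mul(-1, -466)) = Add(-660, 466) = -194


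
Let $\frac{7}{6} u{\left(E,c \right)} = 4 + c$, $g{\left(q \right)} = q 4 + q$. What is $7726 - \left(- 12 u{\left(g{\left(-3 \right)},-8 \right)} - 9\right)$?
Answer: $\frac{53857}{7} \approx 7693.9$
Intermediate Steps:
$g{\left(q \right)} = 5 q$ ($g{\left(q \right)} = 4 q + q = 5 q$)
$u{\left(E,c \right)} = \frac{24}{7} + \frac{6 c}{7}$ ($u{\left(E,c \right)} = \frac{6 \left(4 + c\right)}{7} = \frac{24}{7} + \frac{6 c}{7}$)
$7726 - \left(- 12 u{\left(g{\left(-3 \right)},-8 \right)} - 9\right) = 7726 - \left(- 12 \left(\frac{24}{7} + \frac{6}{7} \left(-8\right)\right) - 9\right) = 7726 - \left(- 12 \left(\frac{24}{7} - \frac{48}{7}\right) - 9\right) = 7726 - \left(\left(-12\right) \left(- \frac{24}{7}\right) - 9\right) = 7726 - \left(\frac{288}{7} - 9\right) = 7726 - \frac{225}{7} = \frac{53857}{7}$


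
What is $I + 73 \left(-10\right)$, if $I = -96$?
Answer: $-826$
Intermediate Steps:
$I + 73 \left(-10\right) = -96 + 73 \left(-10\right) = -96 - 730 = -826$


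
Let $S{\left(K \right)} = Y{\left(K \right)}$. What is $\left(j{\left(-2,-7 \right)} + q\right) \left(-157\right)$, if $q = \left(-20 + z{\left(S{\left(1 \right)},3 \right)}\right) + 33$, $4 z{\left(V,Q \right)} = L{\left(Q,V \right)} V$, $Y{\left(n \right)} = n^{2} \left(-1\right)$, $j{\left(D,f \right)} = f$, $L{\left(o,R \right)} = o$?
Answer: $- \frac{3297}{4} \approx -824.25$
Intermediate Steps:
$Y{\left(n \right)} = - n^{2}$
$S{\left(K \right)} = - K^{2}$
$z{\left(V,Q \right)} = \frac{Q V}{4}$
$q = \frac{49}{4}$ ($q = \left(-20 + \frac{1}{4} \cdot 3 \left(- 1^{2}\right)\right) + 33 = \left(-20 + \frac{1}{4} \cdot 3 \left(\left(-1\right) 1\right)\right) + 33 = \left(-20 + \frac{1}{4} \cdot 3 \left(-1\right)\right) + 33 = \left(-20 - \frac{3}{4}\right) + 33 = - \frac{83}{4} + 33 = \frac{49}{4} \approx 12.25$)
$\left(j{\left(-2,-7 \right)} + q\right) \left(-157\right) = \left(-7 + \frac{49}{4}\right) \left(-157\right) = \frac{21}{4} \left(-157\right) = - \frac{3297}{4}$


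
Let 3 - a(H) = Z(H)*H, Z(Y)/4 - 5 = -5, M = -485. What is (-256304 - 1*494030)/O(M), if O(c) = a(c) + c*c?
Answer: -375167/117614 ≈ -3.1898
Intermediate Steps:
Z(Y) = 0 (Z(Y) = 20 + 4*(-5) = 20 - 20 = 0)
a(H) = 3 (a(H) = 3 - 0*H = 3 - 1*0 = 3 + 0 = 3)
O(c) = 3 + c**2 (O(c) = 3 + c*c = 3 + c**2)
(-256304 - 1*494030)/O(M) = (-256304 - 1*494030)/(3 + (-485)**2) = (-256304 - 494030)/(3 + 235225) = -750334/235228 = -750334*1/235228 = -375167/117614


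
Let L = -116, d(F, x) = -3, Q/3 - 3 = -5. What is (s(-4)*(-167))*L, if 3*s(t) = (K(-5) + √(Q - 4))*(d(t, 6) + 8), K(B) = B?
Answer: -484300/3 + 96860*I*√10/3 ≈ -1.6143e+5 + 1.021e+5*I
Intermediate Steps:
Q = -6 (Q = 9 + 3*(-5) = 9 - 15 = -6)
s(t) = -25/3 + 5*I*√10/3 (s(t) = ((-5 + √(-6 - 4))*(-3 + 8))/3 = ((-5 + √(-10))*5)/3 = ((-5 + I*√10)*5)/3 = (-25 + 5*I*√10)/3 = -25/3 + 5*I*√10/3)
(s(-4)*(-167))*L = ((-25/3 + 5*I*√10/3)*(-167))*(-116) = (4175/3 - 835*I*√10/3)*(-116) = -484300/3 + 96860*I*√10/3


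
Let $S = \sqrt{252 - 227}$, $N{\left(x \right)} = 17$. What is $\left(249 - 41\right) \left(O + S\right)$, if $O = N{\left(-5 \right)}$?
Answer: $4576$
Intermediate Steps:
$O = 17$
$S = 5$ ($S = \sqrt{25} = 5$)
$\left(249 - 41\right) \left(O + S\right) = \left(249 - 41\right) \left(17 + 5\right) = 208 \cdot 22 = 4576$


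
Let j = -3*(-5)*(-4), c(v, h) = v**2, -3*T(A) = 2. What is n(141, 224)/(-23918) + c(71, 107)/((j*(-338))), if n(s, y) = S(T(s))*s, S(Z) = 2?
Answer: 57425839/242528520 ≈ 0.23678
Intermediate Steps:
T(A) = -2/3 (T(A) = -1/3*2 = -2/3)
j = -60 (j = 15*(-4) = -60)
n(s, y) = 2*s
n(141, 224)/(-23918) + c(71, 107)/((j*(-338))) = (2*141)/(-23918) + 71**2/((-60*(-338))) = 282*(-1/23918) + 5041/20280 = -141/11959 + 5041*(1/20280) = -141/11959 + 5041/20280 = 57425839/242528520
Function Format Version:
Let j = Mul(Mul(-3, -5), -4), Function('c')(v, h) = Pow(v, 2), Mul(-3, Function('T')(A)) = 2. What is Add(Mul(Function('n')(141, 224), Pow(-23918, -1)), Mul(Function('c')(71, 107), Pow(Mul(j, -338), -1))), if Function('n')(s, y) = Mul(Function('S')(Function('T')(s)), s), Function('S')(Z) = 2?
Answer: Rational(57425839, 242528520) ≈ 0.23678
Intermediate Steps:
Function('T')(A) = Rational(-2, 3) (Function('T')(A) = Mul(Rational(-1, 3), 2) = Rational(-2, 3))
j = -60 (j = Mul(15, -4) = -60)
Function('n')(s, y) = Mul(2, s)
Add(Mul(Function('n')(141, 224), Pow(-23918, -1)), Mul(Function('c')(71, 107), Pow(Mul(j, -338), -1))) = Add(Mul(Mul(2, 141), Pow(-23918, -1)), Mul(Pow(71, 2), Pow(Mul(-60, -338), -1))) = Add(Mul(282, Rational(-1, 23918)), Mul(5041, Pow(20280, -1))) = Add(Rational(-141, 11959), Mul(5041, Rational(1, 20280))) = Add(Rational(-141, 11959), Rational(5041, 20280)) = Rational(57425839, 242528520)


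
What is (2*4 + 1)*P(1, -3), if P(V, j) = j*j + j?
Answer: 54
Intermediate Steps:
P(V, j) = j + j**2 (P(V, j) = j**2 + j = j + j**2)
(2*4 + 1)*P(1, -3) = (2*4 + 1)*(-3*(1 - 3)) = (8 + 1)*(-3*(-2)) = 9*6 = 54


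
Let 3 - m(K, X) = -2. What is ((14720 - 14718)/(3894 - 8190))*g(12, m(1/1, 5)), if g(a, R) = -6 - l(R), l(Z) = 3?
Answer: 3/716 ≈ 0.0041899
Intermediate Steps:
m(K, X) = 5 (m(K, X) = 3 - 1*(-2) = 3 + 2 = 5)
g(a, R) = -9 (g(a, R) = -6 - 1*3 = -6 - 3 = -9)
((14720 - 14718)/(3894 - 8190))*g(12, m(1/1, 5)) = ((14720 - 14718)/(3894 - 8190))*(-9) = (2/(-4296))*(-9) = (2*(-1/4296))*(-9) = -1/2148*(-9) = 3/716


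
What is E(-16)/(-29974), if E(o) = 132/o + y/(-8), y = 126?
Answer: 12/14987 ≈ 0.00080069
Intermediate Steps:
E(o) = -63/4 + 132/o (E(o) = 132/o + 126/(-8) = 132/o + 126*(-⅛) = 132/o - 63/4 = -63/4 + 132/o)
E(-16)/(-29974) = (-63/4 + 132/(-16))/(-29974) = (-63/4 + 132*(-1/16))*(-1/29974) = (-63/4 - 33/4)*(-1/29974) = -24*(-1/29974) = 12/14987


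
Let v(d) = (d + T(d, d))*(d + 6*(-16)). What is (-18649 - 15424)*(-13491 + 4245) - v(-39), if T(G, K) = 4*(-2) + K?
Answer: 315027348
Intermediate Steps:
T(G, K) = -8 + K
v(d) = (-96 + d)*(-8 + 2*d) (v(d) = (d + (-8 + d))*(d + 6*(-16)) = (-8 + 2*d)*(d - 96) = (-8 + 2*d)*(-96 + d) = (-96 + d)*(-8 + 2*d))
(-18649 - 15424)*(-13491 + 4245) - v(-39) = (-18649 - 15424)*(-13491 + 4245) - (768 - 200*(-39) + 2*(-39)²) = -34073*(-9246) - (768 + 7800 + 2*1521) = 315038958 - (768 + 7800 + 3042) = 315038958 - 1*11610 = 315038958 - 11610 = 315027348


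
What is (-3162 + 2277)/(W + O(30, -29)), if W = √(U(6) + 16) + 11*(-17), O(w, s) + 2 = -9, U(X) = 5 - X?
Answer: 58410/13063 + 295*√15/13063 ≈ 4.5589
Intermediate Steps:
O(w, s) = -11 (O(w, s) = -2 - 9 = -11)
W = -187 + √15 (W = √((5 - 1*6) + 16) + 11*(-17) = √((5 - 6) + 16) - 187 = √(-1 + 16) - 187 = √15 - 187 = -187 + √15 ≈ -183.13)
(-3162 + 2277)/(W + O(30, -29)) = (-3162 + 2277)/((-187 + √15) - 11) = -885/(-198 + √15)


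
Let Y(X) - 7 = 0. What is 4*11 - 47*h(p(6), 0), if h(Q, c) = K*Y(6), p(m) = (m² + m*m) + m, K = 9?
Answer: -2917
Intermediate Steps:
Y(X) = 7 (Y(X) = 7 + 0 = 7)
p(m) = m + 2*m² (p(m) = (m² + m²) + m = 2*m² + m = m + 2*m²)
h(Q, c) = 63 (h(Q, c) = 9*7 = 63)
4*11 - 47*h(p(6), 0) = 4*11 - 47*63 = 44 - 2961 = -2917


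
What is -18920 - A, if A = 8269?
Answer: -27189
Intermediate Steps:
-18920 - A = -18920 - 1*8269 = -18920 - 8269 = -27189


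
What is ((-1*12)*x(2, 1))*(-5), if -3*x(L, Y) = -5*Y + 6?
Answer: -20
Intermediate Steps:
x(L, Y) = -2 + 5*Y/3 (x(L, Y) = -(-5*Y + 6)/3 = -(6 - 5*Y)/3 = -2 + 5*Y/3)
((-1*12)*x(2, 1))*(-5) = ((-1*12)*(-2 + (5/3)*1))*(-5) = -12*(-2 + 5/3)*(-5) = -12*(-⅓)*(-5) = 4*(-5) = -20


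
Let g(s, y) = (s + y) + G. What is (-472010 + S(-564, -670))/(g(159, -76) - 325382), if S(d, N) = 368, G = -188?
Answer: 471642/325487 ≈ 1.4490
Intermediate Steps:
g(s, y) = -188 + s + y (g(s, y) = (s + y) - 188 = -188 + s + y)
(-472010 + S(-564, -670))/(g(159, -76) - 325382) = (-472010 + 368)/((-188 + 159 - 76) - 325382) = -471642/(-105 - 325382) = -471642/(-325487) = -471642*(-1/325487) = 471642/325487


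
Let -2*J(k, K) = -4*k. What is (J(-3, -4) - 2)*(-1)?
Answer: 8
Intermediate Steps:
J(k, K) = 2*k (J(k, K) = -(-2)*k = 2*k)
(J(-3, -4) - 2)*(-1) = (2*(-3) - 2)*(-1) = (-6 - 2)*(-1) = -8*(-1) = 8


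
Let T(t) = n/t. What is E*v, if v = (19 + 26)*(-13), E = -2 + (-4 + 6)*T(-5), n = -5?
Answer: 0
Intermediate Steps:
T(t) = -5/t
E = 0 (E = -2 + (-4 + 6)*(-5/(-5)) = -2 + 2*(-5*(-⅕)) = -2 + 2*1 = -2 + 2 = 0)
v = -585 (v = 45*(-13) = -585)
E*v = 0*(-585) = 0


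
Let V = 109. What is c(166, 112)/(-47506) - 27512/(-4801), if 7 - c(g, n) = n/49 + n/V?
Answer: 997216104723/174022221478 ≈ 5.7304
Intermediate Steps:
c(g, n) = 7 - 158*n/5341 (c(g, n) = 7 - (n/49 + n/109) = 7 - 158*n/5341)
c(166, 112)/(-47506) - 27512/(-4801) = (7 - 158/5341*112)/(-47506) - 27512/(-4801) = (7 - 2528/763)*(-1/47506) - 27512*(-1/4801) = (2813/763)*(-1/47506) + 27512/4801 = -2813/36247078 + 27512/4801 = 997216104723/174022221478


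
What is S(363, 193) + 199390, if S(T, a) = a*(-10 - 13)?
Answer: 194951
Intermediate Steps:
S(T, a) = -23*a (S(T, a) = a*(-23) = -23*a)
S(363, 193) + 199390 = -23*193 + 199390 = -4439 + 199390 = 194951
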